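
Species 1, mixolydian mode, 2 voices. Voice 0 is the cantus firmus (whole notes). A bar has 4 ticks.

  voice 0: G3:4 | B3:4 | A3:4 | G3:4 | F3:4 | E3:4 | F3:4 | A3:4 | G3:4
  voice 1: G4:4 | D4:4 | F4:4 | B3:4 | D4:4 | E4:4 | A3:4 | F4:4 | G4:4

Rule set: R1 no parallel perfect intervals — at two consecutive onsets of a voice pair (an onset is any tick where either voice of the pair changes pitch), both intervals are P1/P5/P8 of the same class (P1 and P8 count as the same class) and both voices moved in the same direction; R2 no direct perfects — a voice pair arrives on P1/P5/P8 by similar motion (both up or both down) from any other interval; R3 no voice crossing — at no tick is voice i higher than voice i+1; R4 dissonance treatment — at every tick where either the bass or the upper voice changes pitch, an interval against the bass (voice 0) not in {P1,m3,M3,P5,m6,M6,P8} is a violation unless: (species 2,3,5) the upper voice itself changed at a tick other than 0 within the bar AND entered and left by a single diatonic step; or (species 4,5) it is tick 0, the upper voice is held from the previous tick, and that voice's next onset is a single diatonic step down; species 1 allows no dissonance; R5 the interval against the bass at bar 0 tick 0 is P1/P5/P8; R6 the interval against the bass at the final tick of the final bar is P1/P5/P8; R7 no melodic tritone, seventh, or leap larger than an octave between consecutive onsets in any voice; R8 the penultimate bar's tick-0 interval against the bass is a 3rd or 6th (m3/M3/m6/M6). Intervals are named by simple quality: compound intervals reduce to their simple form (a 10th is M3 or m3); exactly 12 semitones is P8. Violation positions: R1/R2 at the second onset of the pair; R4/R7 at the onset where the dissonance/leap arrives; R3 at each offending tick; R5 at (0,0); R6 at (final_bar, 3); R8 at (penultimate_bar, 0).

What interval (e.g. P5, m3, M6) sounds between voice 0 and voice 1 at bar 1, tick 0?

m3

voice 0=B3 voice 1=D4 -> m3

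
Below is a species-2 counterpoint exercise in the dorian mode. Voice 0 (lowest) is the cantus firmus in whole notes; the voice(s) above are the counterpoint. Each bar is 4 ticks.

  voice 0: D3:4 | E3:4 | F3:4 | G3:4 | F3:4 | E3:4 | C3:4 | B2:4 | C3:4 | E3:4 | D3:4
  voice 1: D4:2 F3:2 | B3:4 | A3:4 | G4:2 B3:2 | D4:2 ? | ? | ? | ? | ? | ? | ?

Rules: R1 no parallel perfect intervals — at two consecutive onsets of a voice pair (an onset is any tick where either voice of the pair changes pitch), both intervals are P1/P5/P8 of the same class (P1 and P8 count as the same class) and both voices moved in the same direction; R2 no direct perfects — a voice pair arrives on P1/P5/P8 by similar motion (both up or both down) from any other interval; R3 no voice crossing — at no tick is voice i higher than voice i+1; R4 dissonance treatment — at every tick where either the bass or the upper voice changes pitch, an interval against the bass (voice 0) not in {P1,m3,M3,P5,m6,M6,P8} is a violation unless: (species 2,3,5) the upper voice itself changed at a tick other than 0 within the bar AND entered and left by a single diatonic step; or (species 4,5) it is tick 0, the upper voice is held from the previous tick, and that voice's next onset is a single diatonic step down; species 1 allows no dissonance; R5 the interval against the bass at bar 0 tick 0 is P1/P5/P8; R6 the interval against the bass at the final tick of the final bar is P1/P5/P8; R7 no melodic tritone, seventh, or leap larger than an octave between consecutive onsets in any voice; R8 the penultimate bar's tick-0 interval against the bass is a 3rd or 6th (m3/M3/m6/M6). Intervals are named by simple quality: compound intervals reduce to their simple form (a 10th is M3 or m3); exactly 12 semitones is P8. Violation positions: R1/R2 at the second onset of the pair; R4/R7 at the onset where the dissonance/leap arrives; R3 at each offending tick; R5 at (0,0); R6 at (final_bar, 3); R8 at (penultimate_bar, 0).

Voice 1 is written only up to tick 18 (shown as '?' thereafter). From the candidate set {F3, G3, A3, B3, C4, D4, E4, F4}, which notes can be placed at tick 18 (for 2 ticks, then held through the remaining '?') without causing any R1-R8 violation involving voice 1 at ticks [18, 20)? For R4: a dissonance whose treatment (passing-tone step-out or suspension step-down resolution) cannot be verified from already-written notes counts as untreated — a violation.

{A3, C4, D4, F3, F4}

F3: legal
G3: violates R4
A3: legal
B3: violates R4
C4: legal
D4: legal
E4: violates R4
F4: legal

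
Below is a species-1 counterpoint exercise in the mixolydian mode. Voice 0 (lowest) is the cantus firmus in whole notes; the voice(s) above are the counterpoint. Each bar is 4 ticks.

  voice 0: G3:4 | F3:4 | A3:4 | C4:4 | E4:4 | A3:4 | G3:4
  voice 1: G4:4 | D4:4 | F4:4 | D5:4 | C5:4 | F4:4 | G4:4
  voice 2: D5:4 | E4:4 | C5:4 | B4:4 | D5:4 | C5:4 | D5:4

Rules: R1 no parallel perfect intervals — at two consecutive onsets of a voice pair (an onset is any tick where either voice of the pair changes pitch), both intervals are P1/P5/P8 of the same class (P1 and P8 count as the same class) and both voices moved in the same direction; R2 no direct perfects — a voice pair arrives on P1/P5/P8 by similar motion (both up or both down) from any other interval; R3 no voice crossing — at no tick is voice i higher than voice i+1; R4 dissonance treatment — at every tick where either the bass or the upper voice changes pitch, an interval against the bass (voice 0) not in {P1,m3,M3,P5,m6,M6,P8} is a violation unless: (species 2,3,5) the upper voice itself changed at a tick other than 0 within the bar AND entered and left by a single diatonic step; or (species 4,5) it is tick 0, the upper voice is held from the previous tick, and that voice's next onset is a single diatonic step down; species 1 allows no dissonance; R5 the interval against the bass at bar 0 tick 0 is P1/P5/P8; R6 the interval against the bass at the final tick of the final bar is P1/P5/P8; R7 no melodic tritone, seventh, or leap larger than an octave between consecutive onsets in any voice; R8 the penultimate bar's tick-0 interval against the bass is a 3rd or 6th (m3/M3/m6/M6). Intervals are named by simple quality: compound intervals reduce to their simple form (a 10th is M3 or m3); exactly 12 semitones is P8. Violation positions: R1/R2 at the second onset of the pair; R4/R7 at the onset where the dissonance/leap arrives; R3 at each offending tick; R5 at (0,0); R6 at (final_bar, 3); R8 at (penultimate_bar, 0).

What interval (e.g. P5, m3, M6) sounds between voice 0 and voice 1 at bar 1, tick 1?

voice 0=F3 voice 1=D4 -> M6

M6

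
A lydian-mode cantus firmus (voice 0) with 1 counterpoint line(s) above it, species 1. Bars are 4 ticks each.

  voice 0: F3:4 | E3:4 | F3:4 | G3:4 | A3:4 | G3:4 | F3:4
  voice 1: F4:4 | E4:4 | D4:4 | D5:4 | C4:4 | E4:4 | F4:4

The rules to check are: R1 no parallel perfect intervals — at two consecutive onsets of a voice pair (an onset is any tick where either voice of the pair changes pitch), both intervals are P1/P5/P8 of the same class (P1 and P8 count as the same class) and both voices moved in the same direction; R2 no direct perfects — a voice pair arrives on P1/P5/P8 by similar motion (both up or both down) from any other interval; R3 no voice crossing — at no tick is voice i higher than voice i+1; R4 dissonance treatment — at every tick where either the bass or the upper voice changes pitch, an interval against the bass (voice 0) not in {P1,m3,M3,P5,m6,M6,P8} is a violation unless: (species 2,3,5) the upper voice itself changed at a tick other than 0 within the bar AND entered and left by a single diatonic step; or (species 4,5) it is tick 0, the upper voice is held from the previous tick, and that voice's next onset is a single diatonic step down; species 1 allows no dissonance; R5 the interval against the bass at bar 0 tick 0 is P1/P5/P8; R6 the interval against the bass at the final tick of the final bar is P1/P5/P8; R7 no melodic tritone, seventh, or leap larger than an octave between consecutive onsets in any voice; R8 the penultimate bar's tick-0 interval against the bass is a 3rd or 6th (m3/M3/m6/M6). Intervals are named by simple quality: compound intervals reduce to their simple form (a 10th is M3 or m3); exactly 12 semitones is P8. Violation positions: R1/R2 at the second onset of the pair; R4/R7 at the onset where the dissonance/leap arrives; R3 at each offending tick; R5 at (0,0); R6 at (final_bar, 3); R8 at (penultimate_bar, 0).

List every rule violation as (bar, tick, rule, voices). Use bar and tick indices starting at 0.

(1, 0, R1, (0, 1))
(3, 0, R2, (0, 1))
(4, 0, R7, (1,))

bar 0: v0=F3 v1=F4 downbeat P8
bar 1: v0=E3 v1=E4 downbeat P8
bar 2: v0=F3 v1=D4 downbeat M6
bar 3: v0=G3 v1=D5 downbeat P5
bar 4: v0=A3 v1=C4 downbeat m3
bar 5: v0=G3 v1=E4 downbeat M6
bar 6: v0=F3 v1=F4 downbeat P8
  -> R1 @ bar 1 tick 0 v(0, 1): F3/F4 P8 -> E3/E4 P8 similar
  -> R2 @ bar 3 tick 0 v(0, 1): F3/D4 M6 -> G3/D5 P5 similar
  -> R7 @ bar 4 tick 0 v(1,): D5->C4 leap 14st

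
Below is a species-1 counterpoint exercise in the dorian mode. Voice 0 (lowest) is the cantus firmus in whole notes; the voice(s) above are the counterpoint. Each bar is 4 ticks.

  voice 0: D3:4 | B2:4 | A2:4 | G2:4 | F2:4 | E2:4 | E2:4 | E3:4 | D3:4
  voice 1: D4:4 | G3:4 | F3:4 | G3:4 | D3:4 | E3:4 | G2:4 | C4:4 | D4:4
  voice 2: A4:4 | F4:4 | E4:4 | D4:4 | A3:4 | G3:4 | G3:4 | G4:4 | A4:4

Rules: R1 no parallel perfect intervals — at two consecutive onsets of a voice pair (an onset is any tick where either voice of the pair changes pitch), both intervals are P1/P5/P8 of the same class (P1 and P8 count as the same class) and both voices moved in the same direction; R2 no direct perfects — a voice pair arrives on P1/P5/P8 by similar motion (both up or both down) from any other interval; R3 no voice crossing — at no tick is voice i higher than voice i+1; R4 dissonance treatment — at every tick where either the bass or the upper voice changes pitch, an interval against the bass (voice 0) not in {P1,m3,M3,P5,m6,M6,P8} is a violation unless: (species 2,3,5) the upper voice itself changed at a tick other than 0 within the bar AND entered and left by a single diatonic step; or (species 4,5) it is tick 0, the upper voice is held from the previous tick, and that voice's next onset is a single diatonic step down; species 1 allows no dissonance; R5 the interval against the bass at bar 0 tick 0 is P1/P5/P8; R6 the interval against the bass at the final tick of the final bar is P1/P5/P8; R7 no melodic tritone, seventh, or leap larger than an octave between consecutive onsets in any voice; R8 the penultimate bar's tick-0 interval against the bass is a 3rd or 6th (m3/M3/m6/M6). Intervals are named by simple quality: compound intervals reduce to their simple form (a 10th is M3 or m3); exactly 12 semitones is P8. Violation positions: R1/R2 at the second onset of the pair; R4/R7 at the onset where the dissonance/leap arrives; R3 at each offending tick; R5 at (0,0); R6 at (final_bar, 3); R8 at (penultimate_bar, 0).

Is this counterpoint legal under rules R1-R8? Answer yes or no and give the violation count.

No (7 violations)

bar 0: v0=D3 v1=D4 v2=A4 (P5)
bar 1: v0=B2 v1=G3 v2=F4 (TT)
bar 2: v0=A2 v1=F3 v2=E4 (P5)
bar 3: v0=G2 v1=G3 v2=D4 (P5)
bar 4: v0=F2 v1=D3 v2=A3 (M3)
bar 5: v0=E2 v1=E3 v2=G3 (m3)
bar 6: v0=E2 v1=G2 v2=G3 (m3)
bar 7: v0=E3 v1=C4 v2=G4 (m3)
bar 8: v0=D3 v1=D4 v2=A4 (P5)
  R4 @ bar1.0: B2/F4 TT untreated
  R2 @ bar2.0: B2/F4 TT -> A2/E4 P5 similar
  R1 @ bar3.0: A2/E4 P5 -> G2/D4 P5 similar
  R1 @ bar4.0: G3/D4 P5 -> D3/A3 P5 similar
  R2 @ bar7.0: G2/G3 P8 -> C4/G4 P5 similar
  R7 @ bar7.0: G2->C4 leap 17st
  R1 @ bar8.0: C4/G4 P5 -> D4/A4 P5 similar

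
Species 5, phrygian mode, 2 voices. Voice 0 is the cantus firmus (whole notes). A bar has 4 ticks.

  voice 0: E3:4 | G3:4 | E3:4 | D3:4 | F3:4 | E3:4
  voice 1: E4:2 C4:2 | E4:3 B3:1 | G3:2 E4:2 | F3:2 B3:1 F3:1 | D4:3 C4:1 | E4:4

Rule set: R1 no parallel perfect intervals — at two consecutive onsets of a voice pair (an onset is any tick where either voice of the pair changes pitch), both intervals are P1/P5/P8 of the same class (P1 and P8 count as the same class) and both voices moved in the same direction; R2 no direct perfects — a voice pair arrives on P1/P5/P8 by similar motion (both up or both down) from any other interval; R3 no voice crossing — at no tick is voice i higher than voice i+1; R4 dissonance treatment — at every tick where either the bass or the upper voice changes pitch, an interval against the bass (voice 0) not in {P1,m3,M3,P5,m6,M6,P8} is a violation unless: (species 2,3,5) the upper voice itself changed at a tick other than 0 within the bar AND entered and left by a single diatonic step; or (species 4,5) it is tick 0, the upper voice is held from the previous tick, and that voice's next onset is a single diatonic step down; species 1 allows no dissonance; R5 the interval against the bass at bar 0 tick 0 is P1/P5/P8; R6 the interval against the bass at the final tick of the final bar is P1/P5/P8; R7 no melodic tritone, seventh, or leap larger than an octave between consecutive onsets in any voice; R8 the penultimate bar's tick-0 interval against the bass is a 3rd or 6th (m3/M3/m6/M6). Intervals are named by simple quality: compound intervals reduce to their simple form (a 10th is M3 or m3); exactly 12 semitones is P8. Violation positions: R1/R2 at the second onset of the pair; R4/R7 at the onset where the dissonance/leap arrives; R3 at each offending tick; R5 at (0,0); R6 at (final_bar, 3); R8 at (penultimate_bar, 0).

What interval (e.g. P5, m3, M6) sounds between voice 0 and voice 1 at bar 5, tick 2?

voice 0=E3 voice 1=E4 -> P8

P8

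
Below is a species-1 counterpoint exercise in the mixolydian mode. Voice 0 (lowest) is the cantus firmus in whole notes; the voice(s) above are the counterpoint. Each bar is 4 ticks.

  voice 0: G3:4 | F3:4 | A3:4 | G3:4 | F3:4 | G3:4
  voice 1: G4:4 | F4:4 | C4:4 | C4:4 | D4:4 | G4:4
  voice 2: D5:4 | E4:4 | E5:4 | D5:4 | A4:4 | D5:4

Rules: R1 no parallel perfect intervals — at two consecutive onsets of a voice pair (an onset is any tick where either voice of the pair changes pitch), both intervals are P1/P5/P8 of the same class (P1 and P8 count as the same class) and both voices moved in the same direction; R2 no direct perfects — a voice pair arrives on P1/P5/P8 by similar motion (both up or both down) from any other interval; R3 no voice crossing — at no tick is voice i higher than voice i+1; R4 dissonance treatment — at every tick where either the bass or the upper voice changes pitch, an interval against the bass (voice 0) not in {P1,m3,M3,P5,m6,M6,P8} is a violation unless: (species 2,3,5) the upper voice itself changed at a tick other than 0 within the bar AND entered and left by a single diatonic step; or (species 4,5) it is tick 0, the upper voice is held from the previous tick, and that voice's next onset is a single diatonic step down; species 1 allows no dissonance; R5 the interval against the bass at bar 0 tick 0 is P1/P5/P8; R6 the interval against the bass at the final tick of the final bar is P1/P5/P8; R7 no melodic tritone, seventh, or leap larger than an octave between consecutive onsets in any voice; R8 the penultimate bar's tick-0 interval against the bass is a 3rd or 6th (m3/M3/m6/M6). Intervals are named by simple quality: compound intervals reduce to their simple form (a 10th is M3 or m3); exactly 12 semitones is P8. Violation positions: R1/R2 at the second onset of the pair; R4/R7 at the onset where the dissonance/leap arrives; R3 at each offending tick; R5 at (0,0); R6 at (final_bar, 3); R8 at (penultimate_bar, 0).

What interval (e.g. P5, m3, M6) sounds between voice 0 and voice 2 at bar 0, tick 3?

voice 0=G3 voice 2=D5 -> P5

P5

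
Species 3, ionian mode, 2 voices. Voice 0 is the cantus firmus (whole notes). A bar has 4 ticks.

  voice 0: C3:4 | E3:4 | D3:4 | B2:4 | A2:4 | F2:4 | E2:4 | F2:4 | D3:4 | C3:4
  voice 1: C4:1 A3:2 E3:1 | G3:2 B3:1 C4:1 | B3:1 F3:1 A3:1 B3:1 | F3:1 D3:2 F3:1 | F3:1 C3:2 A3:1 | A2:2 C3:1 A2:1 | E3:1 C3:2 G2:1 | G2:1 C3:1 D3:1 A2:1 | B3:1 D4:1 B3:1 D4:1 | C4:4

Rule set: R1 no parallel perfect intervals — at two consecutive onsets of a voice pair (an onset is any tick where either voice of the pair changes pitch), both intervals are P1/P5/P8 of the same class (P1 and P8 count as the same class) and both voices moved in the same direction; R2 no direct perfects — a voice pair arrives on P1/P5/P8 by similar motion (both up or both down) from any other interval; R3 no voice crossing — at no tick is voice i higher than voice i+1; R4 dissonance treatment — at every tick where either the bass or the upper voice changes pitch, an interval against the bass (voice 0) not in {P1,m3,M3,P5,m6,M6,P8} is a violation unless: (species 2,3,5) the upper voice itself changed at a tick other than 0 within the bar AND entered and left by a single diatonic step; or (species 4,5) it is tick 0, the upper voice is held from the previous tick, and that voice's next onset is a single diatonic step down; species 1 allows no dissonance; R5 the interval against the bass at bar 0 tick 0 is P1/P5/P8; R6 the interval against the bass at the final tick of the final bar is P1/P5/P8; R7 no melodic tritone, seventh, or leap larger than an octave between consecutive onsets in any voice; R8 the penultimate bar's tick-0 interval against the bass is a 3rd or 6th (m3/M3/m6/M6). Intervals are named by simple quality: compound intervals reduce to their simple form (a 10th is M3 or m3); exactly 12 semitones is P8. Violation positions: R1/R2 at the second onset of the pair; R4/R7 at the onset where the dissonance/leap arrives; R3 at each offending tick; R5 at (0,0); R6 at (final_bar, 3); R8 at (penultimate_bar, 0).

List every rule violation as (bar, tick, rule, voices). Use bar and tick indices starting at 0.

bar 0: v0=C3 v1=C4 downbeat P8
bar 1: v0=E3 v1=G3 downbeat m3
bar 2: v0=D3 v1=B3 downbeat M6
bar 3: v0=B2 v1=F3 downbeat TT
bar 4: v0=A2 v1=F3 downbeat m6
bar 5: v0=F2 v1=A2 downbeat M3
bar 6: v0=E2 v1=E3 downbeat P8
bar 7: v0=F2 v1=G2 downbeat M2
bar 8: v0=D3 v1=B3 downbeat M6
bar 9: v0=C3 v1=C4 downbeat P8
  -> R7 @ bar 2 tick 1 v(1,): B3->F3 leap 6st
  -> R4 @ bar 3 tick 0 v(0, 1): B2/F3 TT untreated
  -> R7 @ bar 3 tick 0 v(1,): B3->F3 leap 6st
  -> R4 @ bar 3 tick 3 v(0, 1): B2/F3 TT untreated
  -> R4 @ bar 7 tick 0 v(0, 1): F2/G2 M2 untreated
  -> R7 @ bar 8 tick 0 v(1,): A2->B3 leap 14st
  -> R1 @ bar 9 tick 0 v(0, 1): D3/D4 P8 -> C3/C4 P8 similar

(2, 1, R7, (1,))
(3, 0, R4, (0, 1))
(3, 0, R7, (1,))
(3, 3, R4, (0, 1))
(7, 0, R4, (0, 1))
(8, 0, R7, (1,))
(9, 0, R1, (0, 1))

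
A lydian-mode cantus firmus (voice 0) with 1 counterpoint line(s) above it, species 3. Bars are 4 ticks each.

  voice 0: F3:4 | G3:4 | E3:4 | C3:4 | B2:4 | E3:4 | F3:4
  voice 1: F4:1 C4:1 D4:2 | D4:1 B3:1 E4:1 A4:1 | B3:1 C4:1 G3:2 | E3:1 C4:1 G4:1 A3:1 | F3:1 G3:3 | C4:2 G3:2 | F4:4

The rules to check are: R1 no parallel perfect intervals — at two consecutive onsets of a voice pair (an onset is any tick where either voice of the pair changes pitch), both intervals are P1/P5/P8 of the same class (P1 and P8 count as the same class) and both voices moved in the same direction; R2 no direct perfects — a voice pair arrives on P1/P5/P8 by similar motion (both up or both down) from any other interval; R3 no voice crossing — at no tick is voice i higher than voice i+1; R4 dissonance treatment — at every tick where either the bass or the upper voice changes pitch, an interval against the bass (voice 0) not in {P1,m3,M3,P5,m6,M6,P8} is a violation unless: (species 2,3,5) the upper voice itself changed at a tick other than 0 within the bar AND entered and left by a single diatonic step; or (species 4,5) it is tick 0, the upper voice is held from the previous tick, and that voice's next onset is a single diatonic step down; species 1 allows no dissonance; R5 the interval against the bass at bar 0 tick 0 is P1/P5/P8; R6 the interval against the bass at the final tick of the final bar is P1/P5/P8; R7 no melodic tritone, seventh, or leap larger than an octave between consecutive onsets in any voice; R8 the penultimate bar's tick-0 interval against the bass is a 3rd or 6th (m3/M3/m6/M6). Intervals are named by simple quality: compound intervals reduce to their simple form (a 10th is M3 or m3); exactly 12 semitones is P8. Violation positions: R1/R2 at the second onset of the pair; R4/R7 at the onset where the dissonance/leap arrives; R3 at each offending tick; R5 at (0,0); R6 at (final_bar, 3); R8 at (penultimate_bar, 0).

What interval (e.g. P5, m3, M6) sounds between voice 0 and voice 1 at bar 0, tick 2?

M6

voice 0=F3 voice 1=D4 -> M6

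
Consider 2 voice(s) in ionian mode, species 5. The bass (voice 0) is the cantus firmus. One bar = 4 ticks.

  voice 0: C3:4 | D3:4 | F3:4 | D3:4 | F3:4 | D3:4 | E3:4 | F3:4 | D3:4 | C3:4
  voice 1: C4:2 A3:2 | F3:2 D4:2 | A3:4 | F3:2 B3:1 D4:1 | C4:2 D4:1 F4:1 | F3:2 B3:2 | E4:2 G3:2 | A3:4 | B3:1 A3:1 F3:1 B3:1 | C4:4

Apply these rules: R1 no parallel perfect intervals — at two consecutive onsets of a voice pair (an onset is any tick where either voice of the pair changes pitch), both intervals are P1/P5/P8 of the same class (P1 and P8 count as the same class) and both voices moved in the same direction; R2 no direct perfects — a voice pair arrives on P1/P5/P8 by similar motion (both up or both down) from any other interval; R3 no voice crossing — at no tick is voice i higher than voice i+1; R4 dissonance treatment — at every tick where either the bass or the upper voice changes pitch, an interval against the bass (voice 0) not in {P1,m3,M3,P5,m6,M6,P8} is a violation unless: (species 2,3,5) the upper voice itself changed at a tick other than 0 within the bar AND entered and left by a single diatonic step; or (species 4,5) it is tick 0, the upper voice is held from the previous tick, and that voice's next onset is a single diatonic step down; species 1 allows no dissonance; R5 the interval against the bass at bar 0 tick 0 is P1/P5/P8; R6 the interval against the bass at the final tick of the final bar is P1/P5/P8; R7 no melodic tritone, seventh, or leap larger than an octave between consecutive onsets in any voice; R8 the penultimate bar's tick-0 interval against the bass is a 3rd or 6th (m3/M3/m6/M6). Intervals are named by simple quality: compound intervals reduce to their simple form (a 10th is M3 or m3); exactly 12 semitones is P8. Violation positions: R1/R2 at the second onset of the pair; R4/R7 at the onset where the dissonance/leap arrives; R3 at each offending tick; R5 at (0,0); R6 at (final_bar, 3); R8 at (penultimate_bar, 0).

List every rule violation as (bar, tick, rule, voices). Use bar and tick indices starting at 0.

(3, 2, R7, (1,))
(5, 2, R7, (1,))
(6, 0, R2, (0, 1))
(8, 3, R7, (1,))

bar 0: v0=C3 v1=C4 downbeat P8
bar 1: v0=D3 v1=F3 downbeat m3
bar 2: v0=F3 v1=A3 downbeat M3
bar 3: v0=D3 v1=F3 downbeat m3
bar 4: v0=F3 v1=C4 downbeat P5
bar 5: v0=D3 v1=F3 downbeat m3
bar 6: v0=E3 v1=E4 downbeat P8
bar 7: v0=F3 v1=A3 downbeat M3
bar 8: v0=D3 v1=B3 downbeat M6
bar 9: v0=C3 v1=C4 downbeat P8
  -> R7 @ bar 3 tick 2 v(1,): F3->B3 leap 6st
  -> R7 @ bar 5 tick 2 v(1,): F3->B3 leap 6st
  -> R2 @ bar 6 tick 0 v(0, 1): D3/B3 M6 -> E3/E4 P8 similar
  -> R7 @ bar 8 tick 3 v(1,): F3->B3 leap 6st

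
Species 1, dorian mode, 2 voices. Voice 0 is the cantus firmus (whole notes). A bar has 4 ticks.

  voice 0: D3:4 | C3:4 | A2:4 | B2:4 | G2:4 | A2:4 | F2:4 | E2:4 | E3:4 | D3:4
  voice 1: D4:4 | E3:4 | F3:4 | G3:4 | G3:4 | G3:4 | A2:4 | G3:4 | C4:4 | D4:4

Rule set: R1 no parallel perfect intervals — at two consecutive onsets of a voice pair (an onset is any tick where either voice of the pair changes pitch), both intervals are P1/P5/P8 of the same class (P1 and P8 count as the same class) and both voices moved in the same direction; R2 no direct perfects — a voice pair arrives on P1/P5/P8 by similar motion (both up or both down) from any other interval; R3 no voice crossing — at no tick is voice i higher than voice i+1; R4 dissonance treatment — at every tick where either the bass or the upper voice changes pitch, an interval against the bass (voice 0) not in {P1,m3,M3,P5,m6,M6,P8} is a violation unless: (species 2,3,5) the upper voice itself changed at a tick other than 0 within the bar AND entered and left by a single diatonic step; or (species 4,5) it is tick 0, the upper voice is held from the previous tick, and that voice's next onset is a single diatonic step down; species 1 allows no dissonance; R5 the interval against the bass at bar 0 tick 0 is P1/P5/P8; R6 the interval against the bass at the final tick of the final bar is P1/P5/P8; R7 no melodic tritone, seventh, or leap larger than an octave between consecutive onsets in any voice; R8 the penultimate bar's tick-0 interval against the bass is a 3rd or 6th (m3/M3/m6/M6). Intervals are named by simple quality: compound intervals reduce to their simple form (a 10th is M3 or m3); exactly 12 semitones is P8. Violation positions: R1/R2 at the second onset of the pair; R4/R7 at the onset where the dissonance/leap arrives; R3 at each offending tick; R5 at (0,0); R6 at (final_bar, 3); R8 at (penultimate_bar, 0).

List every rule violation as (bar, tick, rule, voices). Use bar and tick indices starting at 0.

(1, 0, R7, (1,))
(5, 0, R4, (0, 1))
(6, 0, R7, (1,))
(7, 0, R7, (1,))

bar 0: v0=D3 v1=D4 downbeat P8
bar 1: v0=C3 v1=E3 downbeat M3
bar 2: v0=A2 v1=F3 downbeat m6
bar 3: v0=B2 v1=G3 downbeat m6
bar 4: v0=G2 v1=G3 downbeat P8
bar 5: v0=A2 v1=G3 downbeat m7
bar 6: v0=F2 v1=A2 downbeat M3
bar 7: v0=E2 v1=G3 downbeat m3
bar 8: v0=E3 v1=C4 downbeat m6
bar 9: v0=D3 v1=D4 downbeat P8
  -> R7 @ bar 1 tick 0 v(1,): D4->E3 leap 10st
  -> R4 @ bar 5 tick 0 v(0, 1): A2/G3 m7 untreated
  -> R7 @ bar 6 tick 0 v(1,): G3->A2 leap 10st
  -> R7 @ bar 7 tick 0 v(1,): A2->G3 leap 10st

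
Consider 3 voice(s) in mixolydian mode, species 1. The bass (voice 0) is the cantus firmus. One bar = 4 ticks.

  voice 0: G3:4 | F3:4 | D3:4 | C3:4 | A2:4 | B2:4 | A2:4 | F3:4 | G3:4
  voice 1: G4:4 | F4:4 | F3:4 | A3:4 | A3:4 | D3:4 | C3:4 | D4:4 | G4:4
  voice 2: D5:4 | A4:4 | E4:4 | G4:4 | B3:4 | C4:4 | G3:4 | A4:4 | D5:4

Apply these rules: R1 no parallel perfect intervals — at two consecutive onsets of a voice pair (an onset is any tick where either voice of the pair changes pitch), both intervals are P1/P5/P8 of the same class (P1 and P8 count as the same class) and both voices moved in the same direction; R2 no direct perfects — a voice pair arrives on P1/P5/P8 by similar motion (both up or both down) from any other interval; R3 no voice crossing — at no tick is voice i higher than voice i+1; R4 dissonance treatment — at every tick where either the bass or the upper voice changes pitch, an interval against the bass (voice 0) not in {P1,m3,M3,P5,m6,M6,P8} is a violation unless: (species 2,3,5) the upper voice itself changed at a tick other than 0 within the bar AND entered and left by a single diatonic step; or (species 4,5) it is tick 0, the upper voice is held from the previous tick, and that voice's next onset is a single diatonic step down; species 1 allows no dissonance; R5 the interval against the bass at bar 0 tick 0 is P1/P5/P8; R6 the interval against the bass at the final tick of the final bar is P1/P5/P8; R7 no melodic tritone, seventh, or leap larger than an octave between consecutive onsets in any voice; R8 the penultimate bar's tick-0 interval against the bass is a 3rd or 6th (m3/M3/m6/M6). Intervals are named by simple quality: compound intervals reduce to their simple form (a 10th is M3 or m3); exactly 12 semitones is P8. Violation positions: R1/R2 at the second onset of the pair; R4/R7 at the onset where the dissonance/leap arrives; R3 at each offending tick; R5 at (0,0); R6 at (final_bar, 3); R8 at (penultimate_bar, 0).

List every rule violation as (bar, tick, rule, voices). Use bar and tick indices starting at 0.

bar 0: v0=G3 v1=G4 v2=D5 downbeat P5
bar 1: v0=F3 v1=F4 v2=A4 downbeat M3
bar 2: v0=D3 v1=F3 v2=E4 downbeat M2
bar 3: v0=C3 v1=A3 v2=G4 downbeat P5
bar 4: v0=A2 v1=A3 v2=B3 downbeat M2
bar 5: v0=B2 v1=D3 v2=C4 downbeat m2
bar 6: v0=A2 v1=C3 v2=G3 downbeat m7
bar 7: v0=F3 v1=D4 v2=A4 downbeat M3
bar 8: v0=G3 v1=G4 v2=D5 downbeat P5
  -> R1 @ bar 1 tick 0 v(0, 1): G3/G4 P8 -> F3/F4 P8 similar
  -> R4 @ bar 2 tick 0 v(0, 2): D3/E4 M2 untreated
  -> R4 @ bar 4 tick 0 v(0, 2): A2/B3 M2 untreated
  -> R4 @ bar 5 tick 0 v(0, 2): B2/C4 m2 untreated
  -> R2 @ bar 6 tick 0 v(1, 2): D3/C4 m7 -> C3/G3 P5 similar
  -> R4 @ bar 6 tick 0 v(0, 2): A2/G3 m7 untreated
  -> R1 @ bar 7 tick 0 v(1, 2): C3/G3 P5 -> D4/A4 P5 similar
  -> R7 @ bar 7 tick 0 v(1,): C3->D4 leap 14st
  -> R7 @ bar 7 tick 0 v(2,): G3->A4 leap 14st
  -> R1 @ bar 8 tick 0 v(1, 2): D4/A4 P5 -> G4/D5 P5 similar
  -> R2 @ bar 8 tick 0 v(0, 1): F3/D4 M6 -> G3/G4 P8 similar
  -> R2 @ bar 8 tick 0 v(0, 2): F3/A4 M3 -> G3/D5 P5 similar

(1, 0, R1, (0, 1))
(2, 0, R4, (0, 2))
(4, 0, R4, (0, 2))
(5, 0, R4, (0, 2))
(6, 0, R2, (1, 2))
(6, 0, R4, (0, 2))
(7, 0, R1, (1, 2))
(7, 0, R7, (1,))
(7, 0, R7, (2,))
(8, 0, R1, (1, 2))
(8, 0, R2, (0, 1))
(8, 0, R2, (0, 2))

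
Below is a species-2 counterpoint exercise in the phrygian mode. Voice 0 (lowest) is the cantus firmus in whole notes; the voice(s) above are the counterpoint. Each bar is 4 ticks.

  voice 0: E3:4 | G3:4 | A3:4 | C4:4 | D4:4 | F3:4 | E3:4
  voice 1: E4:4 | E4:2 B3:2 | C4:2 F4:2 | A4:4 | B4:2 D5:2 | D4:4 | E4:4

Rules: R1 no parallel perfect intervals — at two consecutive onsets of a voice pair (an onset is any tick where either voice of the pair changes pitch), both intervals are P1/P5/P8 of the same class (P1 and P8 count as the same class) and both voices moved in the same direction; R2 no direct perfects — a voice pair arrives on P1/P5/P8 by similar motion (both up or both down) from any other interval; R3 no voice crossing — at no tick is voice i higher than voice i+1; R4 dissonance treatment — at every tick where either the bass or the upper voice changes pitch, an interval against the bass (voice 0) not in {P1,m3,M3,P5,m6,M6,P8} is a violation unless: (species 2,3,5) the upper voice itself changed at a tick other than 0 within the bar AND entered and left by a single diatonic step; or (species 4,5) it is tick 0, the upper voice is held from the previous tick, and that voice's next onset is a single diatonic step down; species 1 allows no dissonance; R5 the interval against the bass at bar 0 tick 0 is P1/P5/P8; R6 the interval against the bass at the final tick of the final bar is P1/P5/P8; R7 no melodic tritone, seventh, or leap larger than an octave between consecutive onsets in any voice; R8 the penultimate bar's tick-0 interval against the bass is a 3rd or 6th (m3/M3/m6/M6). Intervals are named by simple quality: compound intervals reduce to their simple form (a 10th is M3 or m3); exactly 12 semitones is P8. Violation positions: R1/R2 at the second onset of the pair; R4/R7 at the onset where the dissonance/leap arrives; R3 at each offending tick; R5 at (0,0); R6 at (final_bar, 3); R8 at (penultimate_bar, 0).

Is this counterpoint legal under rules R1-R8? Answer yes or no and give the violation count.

bar 0: v0=E3 v1=E4 (P8)
bar 1: v0=G3 v1=E4 (M6)
bar 2: v0=A3 v1=C4 (m3)
bar 3: v0=C4 v1=A4 (M6)
bar 4: v0=D4 v1=B4 (M6)
bar 5: v0=F3 v1=D4 (M6)
bar 6: v0=E3 v1=E4 (P8)

Yes (0 violations)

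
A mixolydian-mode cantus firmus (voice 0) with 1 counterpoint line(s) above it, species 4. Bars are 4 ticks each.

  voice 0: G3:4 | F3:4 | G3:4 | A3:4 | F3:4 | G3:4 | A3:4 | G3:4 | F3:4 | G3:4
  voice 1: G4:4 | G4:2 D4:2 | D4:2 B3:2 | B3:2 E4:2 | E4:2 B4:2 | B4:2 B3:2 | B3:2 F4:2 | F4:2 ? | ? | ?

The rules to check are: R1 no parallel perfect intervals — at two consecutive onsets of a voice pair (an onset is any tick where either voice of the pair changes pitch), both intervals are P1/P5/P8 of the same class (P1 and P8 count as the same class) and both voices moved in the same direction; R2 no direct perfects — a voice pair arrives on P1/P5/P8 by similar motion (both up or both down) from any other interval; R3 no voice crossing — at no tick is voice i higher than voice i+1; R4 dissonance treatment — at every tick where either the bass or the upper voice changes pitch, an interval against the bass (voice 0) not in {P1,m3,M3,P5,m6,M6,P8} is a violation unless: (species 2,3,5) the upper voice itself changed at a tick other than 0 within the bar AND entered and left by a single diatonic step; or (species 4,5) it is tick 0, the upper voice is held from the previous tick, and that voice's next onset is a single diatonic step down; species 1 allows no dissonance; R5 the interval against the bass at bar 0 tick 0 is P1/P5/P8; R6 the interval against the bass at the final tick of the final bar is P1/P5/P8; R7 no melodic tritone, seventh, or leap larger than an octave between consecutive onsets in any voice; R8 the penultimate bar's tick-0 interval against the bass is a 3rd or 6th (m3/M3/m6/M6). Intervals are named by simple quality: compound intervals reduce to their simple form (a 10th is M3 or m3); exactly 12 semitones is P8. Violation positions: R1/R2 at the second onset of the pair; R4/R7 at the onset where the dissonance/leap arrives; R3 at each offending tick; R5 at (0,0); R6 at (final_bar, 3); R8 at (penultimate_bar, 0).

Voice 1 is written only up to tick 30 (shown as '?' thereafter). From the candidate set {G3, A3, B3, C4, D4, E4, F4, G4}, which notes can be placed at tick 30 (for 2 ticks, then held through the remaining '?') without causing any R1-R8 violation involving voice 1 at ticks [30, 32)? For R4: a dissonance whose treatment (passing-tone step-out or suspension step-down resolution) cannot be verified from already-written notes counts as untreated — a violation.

{D4, E4, F4, G4}

G3: violates R7
A3: violates R4
B3: violates R7
C4: violates R4
D4: legal
E4: legal
F4: legal
G4: legal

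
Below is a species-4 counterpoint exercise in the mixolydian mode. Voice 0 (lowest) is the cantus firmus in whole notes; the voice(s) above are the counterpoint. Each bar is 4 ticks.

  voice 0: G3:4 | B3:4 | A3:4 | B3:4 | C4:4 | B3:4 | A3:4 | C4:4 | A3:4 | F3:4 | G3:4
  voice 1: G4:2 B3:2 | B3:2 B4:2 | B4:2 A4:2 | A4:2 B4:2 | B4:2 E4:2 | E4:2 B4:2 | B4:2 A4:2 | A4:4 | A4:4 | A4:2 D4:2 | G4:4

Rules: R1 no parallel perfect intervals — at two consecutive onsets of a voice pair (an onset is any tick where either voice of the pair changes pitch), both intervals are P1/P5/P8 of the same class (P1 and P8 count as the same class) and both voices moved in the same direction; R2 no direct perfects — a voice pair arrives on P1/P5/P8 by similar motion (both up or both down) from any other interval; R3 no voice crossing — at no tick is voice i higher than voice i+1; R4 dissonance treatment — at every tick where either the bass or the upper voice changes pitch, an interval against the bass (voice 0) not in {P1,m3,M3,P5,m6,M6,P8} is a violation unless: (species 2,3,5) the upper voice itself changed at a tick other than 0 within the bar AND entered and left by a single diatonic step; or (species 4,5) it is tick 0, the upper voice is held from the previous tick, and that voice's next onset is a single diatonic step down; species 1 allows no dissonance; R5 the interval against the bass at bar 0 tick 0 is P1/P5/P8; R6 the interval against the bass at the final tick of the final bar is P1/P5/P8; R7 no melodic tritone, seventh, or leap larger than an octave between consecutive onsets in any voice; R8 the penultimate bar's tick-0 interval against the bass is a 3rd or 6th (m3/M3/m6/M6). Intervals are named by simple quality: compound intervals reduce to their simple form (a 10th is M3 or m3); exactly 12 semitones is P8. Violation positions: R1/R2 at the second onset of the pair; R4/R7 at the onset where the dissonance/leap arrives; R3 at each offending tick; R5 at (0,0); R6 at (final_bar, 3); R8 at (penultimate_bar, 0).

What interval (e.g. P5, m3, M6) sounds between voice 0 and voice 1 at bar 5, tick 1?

P4

voice 0=B3 voice 1=E4 -> P4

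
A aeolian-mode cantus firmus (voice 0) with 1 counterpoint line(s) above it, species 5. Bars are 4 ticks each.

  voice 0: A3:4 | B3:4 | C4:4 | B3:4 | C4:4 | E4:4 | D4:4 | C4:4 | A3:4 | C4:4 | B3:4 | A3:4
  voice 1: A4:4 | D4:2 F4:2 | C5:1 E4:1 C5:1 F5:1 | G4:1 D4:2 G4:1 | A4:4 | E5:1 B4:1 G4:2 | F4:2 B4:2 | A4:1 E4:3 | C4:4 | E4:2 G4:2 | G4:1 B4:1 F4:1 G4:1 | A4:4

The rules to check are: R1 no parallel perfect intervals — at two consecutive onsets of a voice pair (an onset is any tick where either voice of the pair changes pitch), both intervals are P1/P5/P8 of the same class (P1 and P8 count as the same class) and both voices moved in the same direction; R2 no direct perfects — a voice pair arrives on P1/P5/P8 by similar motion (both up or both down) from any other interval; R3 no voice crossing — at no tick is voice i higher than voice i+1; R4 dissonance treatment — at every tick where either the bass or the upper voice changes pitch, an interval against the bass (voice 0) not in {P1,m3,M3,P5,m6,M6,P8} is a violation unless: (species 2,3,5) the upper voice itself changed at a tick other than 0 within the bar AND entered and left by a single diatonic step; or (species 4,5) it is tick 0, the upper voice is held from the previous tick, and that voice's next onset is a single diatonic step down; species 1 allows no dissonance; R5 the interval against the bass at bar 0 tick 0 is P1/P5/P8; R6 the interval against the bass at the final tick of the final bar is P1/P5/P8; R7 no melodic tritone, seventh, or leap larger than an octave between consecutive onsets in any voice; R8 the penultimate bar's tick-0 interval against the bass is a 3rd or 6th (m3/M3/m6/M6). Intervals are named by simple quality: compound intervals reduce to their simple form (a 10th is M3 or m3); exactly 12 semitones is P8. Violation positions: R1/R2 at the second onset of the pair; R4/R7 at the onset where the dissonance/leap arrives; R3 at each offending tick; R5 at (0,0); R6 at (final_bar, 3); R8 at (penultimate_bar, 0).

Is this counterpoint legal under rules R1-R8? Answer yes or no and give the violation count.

bar 0: v0=A3 v1=A4 (P8)
bar 1: v0=B3 v1=D4 (m3)
bar 2: v0=C4 v1=C5 (P8)
bar 3: v0=B3 v1=G4 (m6)
bar 4: v0=C4 v1=A4 (M6)
bar 5: v0=E4 v1=E5 (P8)
bar 6: v0=D4 v1=F4 (m3)
bar 7: v0=C4 v1=A4 (M6)
bar 8: v0=A3 v1=C4 (m3)
bar 9: v0=C4 v1=E4 (M3)
bar 10: v0=B3 v1=G4 (m6)
bar 11: v0=A3 v1=A4 (P8)
  R4 @ bar1.2: B3/F4 TT untreated
  R2 @ bar2.0: B3/F4 TT -> C4/C5 P8 similar
  R4 @ bar2.3: C4/F5 P4 untreated
  R7 @ bar3.0: F5->G4 leap 10st
  R2 @ bar5.0: C4/A4 M6 -> E4/E5 P8 similar
  R7 @ bar6.2: F4->B4 leap 6st
  R4 @ bar10.2: B3/F4 TT untreated
  R7 @ bar10.2: B4->F4 leap 6st

No (8 violations)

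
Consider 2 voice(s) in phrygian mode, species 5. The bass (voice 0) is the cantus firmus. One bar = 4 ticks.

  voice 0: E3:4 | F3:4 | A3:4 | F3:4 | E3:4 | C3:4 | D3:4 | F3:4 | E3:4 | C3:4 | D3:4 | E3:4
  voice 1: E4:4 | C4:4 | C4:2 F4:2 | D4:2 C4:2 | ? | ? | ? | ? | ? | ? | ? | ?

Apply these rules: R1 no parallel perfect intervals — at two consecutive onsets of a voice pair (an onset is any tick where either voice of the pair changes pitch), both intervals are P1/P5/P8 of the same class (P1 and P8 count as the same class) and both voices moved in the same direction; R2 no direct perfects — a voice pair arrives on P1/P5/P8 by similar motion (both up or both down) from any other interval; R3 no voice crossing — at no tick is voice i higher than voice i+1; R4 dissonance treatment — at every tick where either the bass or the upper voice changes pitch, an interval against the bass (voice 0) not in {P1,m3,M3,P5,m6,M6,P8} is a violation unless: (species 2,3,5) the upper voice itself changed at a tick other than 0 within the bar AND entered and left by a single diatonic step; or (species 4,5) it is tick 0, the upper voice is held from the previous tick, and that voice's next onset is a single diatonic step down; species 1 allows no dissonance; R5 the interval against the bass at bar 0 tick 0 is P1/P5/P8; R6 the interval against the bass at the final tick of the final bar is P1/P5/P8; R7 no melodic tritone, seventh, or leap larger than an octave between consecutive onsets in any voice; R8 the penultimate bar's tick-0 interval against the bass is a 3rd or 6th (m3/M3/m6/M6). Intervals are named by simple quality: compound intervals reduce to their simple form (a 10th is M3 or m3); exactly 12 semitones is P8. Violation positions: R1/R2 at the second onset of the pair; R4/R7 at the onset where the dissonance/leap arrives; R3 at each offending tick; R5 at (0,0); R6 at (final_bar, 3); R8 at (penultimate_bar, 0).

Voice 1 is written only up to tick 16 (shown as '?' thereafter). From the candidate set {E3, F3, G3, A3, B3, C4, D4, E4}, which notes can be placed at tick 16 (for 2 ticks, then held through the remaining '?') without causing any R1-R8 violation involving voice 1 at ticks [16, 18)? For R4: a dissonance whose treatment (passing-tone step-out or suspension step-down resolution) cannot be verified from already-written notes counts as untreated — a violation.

{C4, E4, G3}

E3: violates R2
F3: violates R4
G3: legal
A3: violates R4
B3: violates R1
C4: legal
D4: violates R4
E4: legal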